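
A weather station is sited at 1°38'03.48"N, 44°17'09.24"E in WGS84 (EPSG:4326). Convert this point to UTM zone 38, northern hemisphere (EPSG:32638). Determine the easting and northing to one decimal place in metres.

E 420568.6 m, N 180653.9 m

Zone 38 central meridian λ₀ = 6×38 − 183 = 45°; Δλ = -0.7141°.
Transverse Mercator on WGS84 with k₀ = 0.9996 gives E = 420568.589 m, N = 180653.864 m.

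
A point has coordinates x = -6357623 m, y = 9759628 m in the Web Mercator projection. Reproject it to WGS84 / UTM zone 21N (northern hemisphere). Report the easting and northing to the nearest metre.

E 494854 m, N 7271775 m

Web Mercator inverse (R = 6378137 m) → φ = 65.56810046°, λ = -57.11149912°.
UTM 21N forward: E = 494854.003 m, N = 7271775.222 m.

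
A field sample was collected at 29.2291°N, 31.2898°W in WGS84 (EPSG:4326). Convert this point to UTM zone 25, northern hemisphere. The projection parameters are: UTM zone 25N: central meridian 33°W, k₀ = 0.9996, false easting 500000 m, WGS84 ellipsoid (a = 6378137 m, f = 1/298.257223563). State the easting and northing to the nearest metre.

Zone 25 central meridian λ₀ = 6×25 − 183 = -33°; Δλ = +1.7102°.
Transverse Mercator on WGS84 with k₀ = 0.9996 gives E = 666217.736 m, N = 3234579.922 m.

E 666218 m, N 3234580 m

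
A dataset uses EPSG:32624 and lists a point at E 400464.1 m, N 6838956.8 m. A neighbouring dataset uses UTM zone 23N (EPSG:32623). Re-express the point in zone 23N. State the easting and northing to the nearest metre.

UTM 24N → geographic: φ = 61.67089997°, λ = -40.88030071°.
UTM 23N (λ₀ = -45°) forward: E = 717999.232 m, N = 6844421.980 m.

E 717999 m, N 6844422 m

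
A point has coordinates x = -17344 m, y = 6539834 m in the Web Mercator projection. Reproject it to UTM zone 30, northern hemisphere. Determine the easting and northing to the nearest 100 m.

E 701500 m, N 5602200 m

Web Mercator inverse (R = 6378137 m) → φ = 50.53719730°, λ = -0.15580380°.
UTM 30N forward: E = 701539.102 m, N = 5602224.904 m.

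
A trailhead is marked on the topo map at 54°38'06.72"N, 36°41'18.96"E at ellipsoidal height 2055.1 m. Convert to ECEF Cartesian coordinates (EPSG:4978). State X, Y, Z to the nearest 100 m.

X 2967800 m, Y 2211200 m, Z 5179700 m

WGS84: a = 6378137 m, e² = 0.006694380; N(φ) = a/√(1−e²sin²φ) = 6392381.842 m.
X = (N+h)·cosφ·cosλ = 2967790.856 m; Y = (N+h)·cosφ·sinλ = 2211204.700 m; Z = (N(1−e²)+h)·sinφ = 5179660.975 m.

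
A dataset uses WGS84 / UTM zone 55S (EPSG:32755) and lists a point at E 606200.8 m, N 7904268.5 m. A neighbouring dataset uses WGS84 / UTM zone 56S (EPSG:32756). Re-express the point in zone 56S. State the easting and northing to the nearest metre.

UTM 55S → geographic: φ = -18.95120021°, λ = 148.00869967°.
UTM 56S (λ₀ = 153°) forward: E = -26015.398 m, N = 7897117.885 m.

E -26015 m, N 7897118 m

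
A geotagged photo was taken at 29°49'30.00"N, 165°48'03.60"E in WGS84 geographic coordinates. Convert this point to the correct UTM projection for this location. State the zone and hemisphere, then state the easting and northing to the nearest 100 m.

Longitude 165.8010° lies in the 6° band [162°, 168°), giving zone 58; latitude is north of the equator, so 58N.
Zone 58 central meridian λ₀ = 6×58 − 183 = 165°; Δλ = +0.8010°.
Transverse Mercator on WGS84 with k₀ = 0.9996 gives E = 577391.066 m, N = 3299663.255 m.

Zone 58N: E 577400 m, N 3299700 m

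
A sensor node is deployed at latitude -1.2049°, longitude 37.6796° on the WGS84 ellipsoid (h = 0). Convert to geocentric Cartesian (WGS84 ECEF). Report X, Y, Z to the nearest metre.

X 5046812 m, Y 3897750 m, Z -133221 m

WGS84: a = 6378137 m, e² = 0.006694380; N(φ) = a/√(1−e²sin²φ) = 6378146.440 m.
X = (N+h)·cosφ·cosλ = 5046811.816 m; Y = (N+h)·cosφ·sinλ = 3897749.934 m; Z = (N(1−e²)+h)·sinφ = -133221.322 m.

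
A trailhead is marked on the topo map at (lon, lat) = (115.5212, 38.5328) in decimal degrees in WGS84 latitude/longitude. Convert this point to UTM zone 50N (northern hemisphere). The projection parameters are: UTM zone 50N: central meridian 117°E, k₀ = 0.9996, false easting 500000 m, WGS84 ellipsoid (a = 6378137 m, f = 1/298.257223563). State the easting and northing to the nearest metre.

E 371107 m, N 4265969 m

Zone 50 central meridian λ₀ = 6×50 − 183 = 117°; Δλ = -1.4788°.
Transverse Mercator on WGS84 with k₀ = 0.9996 gives E = 371107.045 m, N = 4265969.316 m.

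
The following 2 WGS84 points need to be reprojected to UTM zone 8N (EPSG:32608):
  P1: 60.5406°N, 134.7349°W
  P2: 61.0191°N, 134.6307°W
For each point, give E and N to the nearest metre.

UTM zone 8N: λ₀ = -135°, k₀ = 0.9996.
P1 (60.5406°, -134.7349°) → (514544.731, 6711648.352) m.
P2 (61.0191°, -134.6307°) → (519961.831, 6764971.074) m.

P1: E 514545 m, N 6711648 m; P2: E 519962 m, N 6764971 m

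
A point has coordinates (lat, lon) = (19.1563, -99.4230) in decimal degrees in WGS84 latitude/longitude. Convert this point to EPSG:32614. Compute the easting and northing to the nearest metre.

Zone 14 central meridian λ₀ = 6×14 − 183 = -99°; Δλ = -0.4230°.
Transverse Mercator on WGS84 with k₀ = 0.9996 gives E = 455520.710 m, N = 2118175.727 m.

E 455521 m, N 2118176 m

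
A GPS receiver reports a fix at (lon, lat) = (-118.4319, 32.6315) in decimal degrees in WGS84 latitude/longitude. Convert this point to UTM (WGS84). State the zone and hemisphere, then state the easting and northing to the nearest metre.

Longitude -118.4319° lies in the 6° band [-120°, -114°), giving zone 11; latitude is north of the equator, so 11N.
Zone 11 central meridian λ₀ = 6×11 − 183 = -117°; Δλ = -1.4319°.
Transverse Mercator on WGS84 with k₀ = 0.9996 gives E = 365678.697 m, N = 3611341.389 m.

Zone 11N: E 365679 m, N 3611341 m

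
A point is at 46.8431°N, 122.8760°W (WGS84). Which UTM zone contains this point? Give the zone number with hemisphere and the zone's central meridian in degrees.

UTM zone = ⌊(λ + 180)/6⌋ + 1; -122.8760° ∈ [-126°, -120°) → zone 10.
Hemisphere: N (φ ≥ 0).
Central meridian λ₀ = 6×10 − 183 = -123°.

Zone 10N, central meridian -123°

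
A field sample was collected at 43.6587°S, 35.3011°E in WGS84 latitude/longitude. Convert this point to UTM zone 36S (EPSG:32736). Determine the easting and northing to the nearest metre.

Zone 36 central meridian λ₀ = 6×36 − 183 = 33°; Δλ = +2.3011°.
Transverse Mercator on WGS84 with k₀ = 0.9996 gives E = 685545.330 m, N = 5163460.523 m.

E 685545 m, N 5163461 m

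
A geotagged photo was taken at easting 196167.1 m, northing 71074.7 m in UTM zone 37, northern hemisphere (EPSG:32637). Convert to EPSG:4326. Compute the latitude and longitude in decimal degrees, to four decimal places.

Zone 37N: λ₀ = 39°, k₀ = 0.9996, false easting 500000 m.
Meridian distance M = (N − FN)/k₀ = 71103.1 m.
Inverse transverse Mercator on WGS84 gives φ = 0.64230039°, λ = 36.27039982°.

lat 0.6423°, lon 36.2704°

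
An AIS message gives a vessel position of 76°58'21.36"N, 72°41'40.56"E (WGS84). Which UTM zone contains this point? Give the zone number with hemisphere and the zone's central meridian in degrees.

UTM zone = ⌊(λ + 180)/6⌋ + 1; 72.6946° ∈ [72°, 78°) → zone 43.
Hemisphere: N (φ ≥ 0).
Central meridian λ₀ = 6×43 − 183 = 75°.

Zone 43N, central meridian 75°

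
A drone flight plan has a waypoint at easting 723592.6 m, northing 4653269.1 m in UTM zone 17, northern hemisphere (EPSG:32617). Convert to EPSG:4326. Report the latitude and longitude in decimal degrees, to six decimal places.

Zone 17N: λ₀ = -81°, k₀ = 0.9996, false easting 500000 m.
Meridian distance M = (N − FN)/k₀ = 4655131.2 m.
Inverse transverse Mercator on WGS84 gives φ = 41.99970043°, λ = -78.30029969°.

lat 41.999700°, lon -78.300300°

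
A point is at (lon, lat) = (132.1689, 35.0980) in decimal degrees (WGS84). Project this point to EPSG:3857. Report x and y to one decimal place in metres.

Web Mercator is spherical with R = a = 6378137 m.
x = R·λ = 6378137 × 2.306782474 = 14712974.647 m.
y = R·ln tan(π/4 + φ/2) = 6378137 × 0.654925873 = 4177206.941 m.

x 14712974.6 m, y 4177206.9 m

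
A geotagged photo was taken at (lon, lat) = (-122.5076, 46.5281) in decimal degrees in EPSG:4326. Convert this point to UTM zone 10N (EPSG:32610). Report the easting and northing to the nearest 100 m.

Zone 10 central meridian λ₀ = 6×10 − 183 = -123°; Δλ = +0.4924°.
Transverse Mercator on WGS84 with k₀ = 0.9996 gives E = 537763.289 m, N = 5152843.508 m.

E 537800 m, N 5152800 m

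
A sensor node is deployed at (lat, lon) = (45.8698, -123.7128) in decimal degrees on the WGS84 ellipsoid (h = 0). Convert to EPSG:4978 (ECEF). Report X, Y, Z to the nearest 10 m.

WGS84: a = 6378137 m, e² = 0.006694380; N(φ) = a/√(1−e²sin²φ) = 6389163.993 m.
X = (N+h)·cosφ·cosλ = -2469173.598 m; Y = (N+h)·cosφ·sinλ = -3700578.393 m; Z = (N(1−e²)+h)·sinφ = 4555182.809 m.

X -2469170 m, Y -3700580 m, Z 4555180 m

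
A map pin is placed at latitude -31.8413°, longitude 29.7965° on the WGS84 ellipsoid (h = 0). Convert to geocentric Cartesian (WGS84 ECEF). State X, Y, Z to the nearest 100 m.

WGS84: a = 6378137 m, e² = 0.006694380; N(φ) = a/√(1−e²sin²φ) = 6384087.301 m.
X = (N+h)·cosφ·cosλ = 4706371.517 m; Y = (N+h)·cosφ·sinλ = 2694982.603 m; Z = (N(1−e²)+h)·sinφ = -3345494.998 m.

X 4706400 m, Y 2695000 m, Z -3345500 m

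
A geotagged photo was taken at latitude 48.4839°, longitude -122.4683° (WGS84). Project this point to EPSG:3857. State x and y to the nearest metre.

x -13633109 m, y 6187739 m

Web Mercator is spherical with R = a = 6378137 m.
x = R·λ = 6378137 × -2.137475064 = -13633108.794 m.
y = R·ln tan(π/4 + φ/2) = 6378137 × 0.970148408 = 6187739.455 m.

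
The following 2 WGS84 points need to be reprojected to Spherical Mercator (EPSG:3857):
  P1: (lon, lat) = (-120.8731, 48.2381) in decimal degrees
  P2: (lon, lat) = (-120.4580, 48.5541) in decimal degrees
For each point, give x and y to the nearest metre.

Web Mercator: x = R·λ, y = R·ln tan(π/4+φ/2), R = 6378137 m.
P1 (48.2381°, -120.8731°) → (-13455531.943, 6146557.997) m.
P2 (48.5541°, -120.4580°) → (-13409323.222, 6199537.409) m.

P1: x -13455532 m, y 6146558 m; P2: x -13409323 m, y 6199537 m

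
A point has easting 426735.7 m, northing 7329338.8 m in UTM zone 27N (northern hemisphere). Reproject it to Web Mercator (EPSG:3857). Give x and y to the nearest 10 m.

Unproject from UTM 27N (λ₀ = -21°) → φ = 66.07610011°, λ = -22.61919932°.
Web Mercator (R = 6378137 m): x = -2517957.751 m, y = 9897704.821 m.

x -2517960 m, y 9897700 m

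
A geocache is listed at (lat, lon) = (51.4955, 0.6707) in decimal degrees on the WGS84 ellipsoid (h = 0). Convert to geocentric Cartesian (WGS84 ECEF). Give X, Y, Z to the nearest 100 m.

WGS84: a = 6378137 m, e² = 0.006694380; N(φ) = a/√(1−e²sin²φ) = 6391251.343 m.
X = (N+h)·cosφ·cosλ = 3978767.721 m; Y = (N+h)·cosφ·sinλ = 46577.277 m; Z = (N(1−e²)+h)·sinφ = 4968050.774 m.

X 3978800 m, Y 46600 m, Z 4968100 m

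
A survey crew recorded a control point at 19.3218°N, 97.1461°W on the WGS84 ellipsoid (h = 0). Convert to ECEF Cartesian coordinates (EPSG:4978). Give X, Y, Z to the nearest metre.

X -749024 m, Y -5974325 m, Z 2096997 m

WGS84: a = 6378137 m, e² = 0.006694380; N(φ) = a/√(1−e²sin²φ) = 6380475.497 m.
X = (N+h)·cosφ·cosλ = -749023.526 m; Y = (N+h)·cosφ·sinλ = -5974325.169 m; Z = (N(1−e²)+h)·sinφ = 2096997.348 m.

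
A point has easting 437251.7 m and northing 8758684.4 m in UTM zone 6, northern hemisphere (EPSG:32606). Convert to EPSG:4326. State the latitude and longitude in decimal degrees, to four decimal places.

lat 78.8848°, lon -149.9168°

Zone 6N: λ₀ = -147°, k₀ = 0.9996, false easting 500000 m.
Meridian distance M = (N − FN)/k₀ = 8762189.3 m.
Inverse transverse Mercator on WGS84 gives φ = 78.88480011°, λ = -149.91680154°.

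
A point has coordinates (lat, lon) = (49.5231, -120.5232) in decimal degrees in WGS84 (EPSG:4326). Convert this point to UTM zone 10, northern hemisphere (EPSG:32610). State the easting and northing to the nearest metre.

Zone 10 central meridian λ₀ = 6×10 − 183 = -123°; Δλ = +2.4768°.
Transverse Mercator on WGS84 with k₀ = 0.9996 gives E = 679245.937 m, N = 5488556.840 m.

E 679246 m, N 5488557 m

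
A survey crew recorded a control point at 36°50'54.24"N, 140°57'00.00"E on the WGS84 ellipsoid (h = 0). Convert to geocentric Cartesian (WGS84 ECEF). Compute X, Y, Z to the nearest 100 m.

WGS84: a = 6378137 m, e² = 0.006694380; N(φ) = a/√(1−e²sin²φ) = 6385828.784 m.
X = (N+h)·cosφ·cosλ = -3968485.877 m; Y = (N+h)·cosφ·sinλ = 3219354.679 m; Z = (N(1−e²)+h)·sinφ = 3803943.541 m.

X -3968500 m, Y 3219400 m, Z 3803900 m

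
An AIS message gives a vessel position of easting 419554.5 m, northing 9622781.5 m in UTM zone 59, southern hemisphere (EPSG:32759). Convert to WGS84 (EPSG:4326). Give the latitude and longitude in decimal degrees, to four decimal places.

Zone 59S: λ₀ = 171°, k₀ = 0.9996, false easting 500000 m, false northing 10000000 m.
Meridian distance M = (N − FN)/k₀ = -377369.4 m.
Inverse transverse Mercator on WGS84 gives φ = -3.41249981°, λ = 170.27580031°.

lat -3.4125°, lon 170.2758°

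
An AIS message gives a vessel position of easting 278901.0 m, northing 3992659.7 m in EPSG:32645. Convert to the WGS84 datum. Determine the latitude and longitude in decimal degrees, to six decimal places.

Zone 45N: λ₀ = 87°, k₀ = 0.9996, false easting 500000 m.
Meridian distance M = (N − FN)/k₀ = 3994257.4 m.
Inverse transverse Mercator on WGS84 gives φ = 36.05340041°, λ = 84.54539979°.

lat 36.053400°, lon 84.545400°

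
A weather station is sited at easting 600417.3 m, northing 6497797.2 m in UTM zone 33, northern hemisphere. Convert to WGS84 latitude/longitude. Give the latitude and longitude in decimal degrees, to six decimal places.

Zone 33N: λ₀ = 15°, k₀ = 0.9996, false easting 500000 m.
Meridian distance M = (N − FN)/k₀ = 6500397.4 m.
Inverse transverse Mercator on WGS84 gives φ = 58.60889995°, λ = 16.72839941°.

lat 58.608900°, lon 16.728399°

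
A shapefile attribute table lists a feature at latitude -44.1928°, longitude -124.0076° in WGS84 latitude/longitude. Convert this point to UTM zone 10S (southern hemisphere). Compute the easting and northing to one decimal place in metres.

E 419478.5 m, N 5106219.4 m

Zone 10 central meridian λ₀ = 6×10 − 183 = -123°; Δλ = -1.0076°.
Transverse Mercator on WGS84 with k₀ = 0.9996 gives E = 419478.498 m, N = 5106219.354 m.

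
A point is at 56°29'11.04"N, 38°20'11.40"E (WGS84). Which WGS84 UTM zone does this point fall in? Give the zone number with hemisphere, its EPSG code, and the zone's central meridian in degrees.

Zone 37N (EPSG:32637), central meridian 39°

UTM zone = ⌊(λ + 180)/6⌋ + 1; 38.3365° ∈ [36°, 42°) → zone 37.
Hemisphere: N (φ ≥ 0).
Central meridian λ₀ = 6×37 − 183 = 39°.
EPSG code: 32637.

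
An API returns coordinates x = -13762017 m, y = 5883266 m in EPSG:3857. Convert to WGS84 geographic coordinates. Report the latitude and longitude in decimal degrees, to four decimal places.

R = 6378137 m. λ = x/R = -123.62630211°.
φ = 2·arctan(exp(y/R)) − 90° = 2·arctan(2.51535) − 90° = 46.63849751°.

lat 46.6385°, lon -123.6263°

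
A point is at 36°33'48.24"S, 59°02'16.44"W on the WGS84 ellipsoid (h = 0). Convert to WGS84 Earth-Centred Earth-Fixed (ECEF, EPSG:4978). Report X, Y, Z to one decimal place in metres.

X 2638723.6 m, Y -4398160.9 m, Z -3778587.7 m

WGS84: a = 6378137 m, e² = 0.006694380; N(φ) = a/√(1−e²sin²φ) = 6385726.644 m.
X = (N+h)·cosφ·cosλ = 2638723.620 m; Y = (N+h)·cosφ·sinλ = -4398160.923 m; Z = (N(1−e²)+h)·sinφ = -3778587.708 m.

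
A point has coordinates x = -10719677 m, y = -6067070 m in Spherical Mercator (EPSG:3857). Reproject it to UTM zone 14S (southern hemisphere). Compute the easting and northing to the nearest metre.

Web Mercator inverse (R = 6378137 m) → φ = -47.76030280°, λ = -96.29649690°.
UTM 14S forward: E = 702594.425 m, N = 4706800.701 m.

E 702594 m, N 4706801 m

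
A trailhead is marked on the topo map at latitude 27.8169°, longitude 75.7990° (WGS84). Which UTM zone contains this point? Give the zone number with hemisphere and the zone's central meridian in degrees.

UTM zone = ⌊(λ + 180)/6⌋ + 1; 75.7990° ∈ [72°, 78°) → zone 43.
Hemisphere: N (φ ≥ 0).
Central meridian λ₀ = 6×43 − 183 = 75°.

Zone 43N, central meridian 75°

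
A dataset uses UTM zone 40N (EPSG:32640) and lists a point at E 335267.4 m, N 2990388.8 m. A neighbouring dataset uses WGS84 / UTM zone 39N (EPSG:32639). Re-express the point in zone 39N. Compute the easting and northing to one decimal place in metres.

UTM 40N → geographic: φ = 27.02589959°, λ = 55.33940016°.
UTM 39N (λ₀ = 51°) forward: E = 930679.073 m, N = 2996723.909 m.

E 930679.1 m, N 2996723.9 m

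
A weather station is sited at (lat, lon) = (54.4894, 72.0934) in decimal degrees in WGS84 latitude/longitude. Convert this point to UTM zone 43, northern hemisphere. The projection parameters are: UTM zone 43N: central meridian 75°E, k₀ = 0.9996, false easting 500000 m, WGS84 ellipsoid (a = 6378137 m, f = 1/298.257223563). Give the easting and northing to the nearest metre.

Zone 43 central meridian λ₀ = 6×43 − 183 = 75°; Δλ = -2.9066°.
Transverse Mercator on WGS84 with k₀ = 0.9996 gives E = 311741.660 m, N = 6041863.178 m.

E 311742 m, N 6041863 m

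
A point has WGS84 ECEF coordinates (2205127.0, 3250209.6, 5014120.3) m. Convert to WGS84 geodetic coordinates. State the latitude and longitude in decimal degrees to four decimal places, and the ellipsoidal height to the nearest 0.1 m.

lat 52.1143°, lon 55.8448°, h 4430.8 m

λ = atan2(Y, X) = 55.84480037°; p = √(X²+Y²) = 3927651.7 m.
Bowring's method on WGS84 (a = 6378137 m, b = 6356752.314 m) gives φ = 52.11430019°, h = 4430.823 m.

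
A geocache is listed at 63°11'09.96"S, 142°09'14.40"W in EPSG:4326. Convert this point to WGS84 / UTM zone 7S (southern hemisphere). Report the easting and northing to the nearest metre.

Zone 7 central meridian λ₀ = 6×7 − 183 = -141°; Δλ = -1.1540°.
Transverse Mercator on WGS84 with k₀ = 0.9996 gives E = 441921.694 m, N = 2993153.776 m.

E 441922 m, N 2993154 m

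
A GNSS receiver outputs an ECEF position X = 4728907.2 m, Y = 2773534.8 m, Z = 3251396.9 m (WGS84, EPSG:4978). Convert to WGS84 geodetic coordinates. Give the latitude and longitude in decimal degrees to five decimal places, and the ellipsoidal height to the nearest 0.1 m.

λ = atan2(Y, X) = 30.39190001°; p = √(X²+Y²) = 5482249.4 m.
Bowring's method on WGS84 (a = 6378137 m, b = 6356752.314 m) gives φ = 30.84029967°, h = 1351.408 m.

lat 30.84030°, lon 30.39190°, h 1351.4 m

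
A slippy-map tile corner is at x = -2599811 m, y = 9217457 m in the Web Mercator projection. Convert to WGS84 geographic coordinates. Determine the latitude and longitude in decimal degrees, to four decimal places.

lat 63.4741°, lon -23.3545°

R = 6378137 m. λ = x/R = -23.35449957°.
φ = 2·arctan(exp(y/R)) − 90° = 2·arctan(4.24255) − 90° = 63.47410026°.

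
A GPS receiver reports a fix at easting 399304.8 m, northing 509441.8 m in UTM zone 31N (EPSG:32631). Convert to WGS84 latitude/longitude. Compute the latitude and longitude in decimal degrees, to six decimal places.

Zone 31N: λ₀ = 3°, k₀ = 0.9996, false easting 500000 m.
Meridian distance M = (N − FN)/k₀ = 509645.7 m.
Inverse transverse Mercator on WGS84 gives φ = 4.60840021°, λ = 2.09220002°.

lat 4.608400°, lon 2.092200°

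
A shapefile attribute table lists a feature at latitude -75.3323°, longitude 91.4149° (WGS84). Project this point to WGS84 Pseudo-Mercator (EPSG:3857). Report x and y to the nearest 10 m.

Web Mercator is spherical with R = a = 6378137 m.
x = R·λ = 6378137 × 1.595490990 = 10176260.119 m.
y = R·ln tan(π/4 + φ/2) = 6378137 × -2.050244055 = -13076737.464 m.

x 10176260 m, y -13076740 m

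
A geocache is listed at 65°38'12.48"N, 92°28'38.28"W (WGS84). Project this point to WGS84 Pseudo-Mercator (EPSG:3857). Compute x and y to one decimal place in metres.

x -10294525.9 m, y 9778142.3 m

Web Mercator is spherical with R = a = 6378137 m.
x = R·λ = 6378137 × -1.614033368 = -10294525.946 m.
y = R·ln tan(π/4 + φ/2) = 6378137 × 1.533071846 = 9778142.263 m.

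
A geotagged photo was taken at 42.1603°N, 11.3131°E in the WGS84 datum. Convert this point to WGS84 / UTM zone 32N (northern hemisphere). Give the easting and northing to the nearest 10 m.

E 691090 m, N 4670160 m

Zone 32 central meridian λ₀ = 6×32 − 183 = 9°; Δλ = +2.3131°.
Transverse Mercator on WGS84 with k₀ = 0.9996 gives E = 691089.131 m, N = 4670164.156 m.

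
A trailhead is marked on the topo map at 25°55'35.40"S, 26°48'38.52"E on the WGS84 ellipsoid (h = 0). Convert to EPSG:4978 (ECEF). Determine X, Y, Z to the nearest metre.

WGS84: a = 6378137 m, e² = 0.006694380; N(φ) = a/√(1−e²sin²φ) = 6382221.952 m.
X = (N+h)·cosφ·cosλ = 5122858.709 m; Y = (N+h)·cosφ·sinλ = 2588943.061 m; Z = (N(1−e²)+h)·sinφ = -2771740.890 m.

X 5122859 m, Y 2588943 m, Z -2771741 m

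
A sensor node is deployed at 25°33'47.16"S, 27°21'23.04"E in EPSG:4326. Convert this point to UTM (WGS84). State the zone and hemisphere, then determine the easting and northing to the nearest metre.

Longitude 27.3564° lies in the 6° band [24°, 30°), giving zone 35; latitude is south of the equator, so 35S.
Zone 35 central meridian λ₀ = 6×35 − 183 = 27°; Δλ = +0.3564°.
Transverse Mercator on WGS84 with k₀ = 0.9996 gives E = 535798.724 m, N = 7172650.574 m.

Zone 35S: E 535799 m, N 7172651 m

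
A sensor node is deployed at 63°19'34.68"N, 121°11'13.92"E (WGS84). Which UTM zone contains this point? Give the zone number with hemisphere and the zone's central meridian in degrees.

Zone 51N, central meridian 123°

UTM zone = ⌊(λ + 180)/6⌋ + 1; 121.1872° ∈ [120°, 126°) → zone 51.
Hemisphere: N (φ ≥ 0).
Central meridian λ₀ = 6×51 − 183 = 123°.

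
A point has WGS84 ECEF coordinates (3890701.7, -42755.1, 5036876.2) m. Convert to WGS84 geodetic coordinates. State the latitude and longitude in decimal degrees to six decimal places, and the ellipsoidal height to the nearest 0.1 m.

lat 52.500300°, lon -0.629601°, h -11.0 m

λ = atan2(Y, X) = -0.62960061°; p = √(X²+Y²) = 3890936.6 m.
Bowring's method on WGS84 (a = 6378137 m, b = 6356752.314 m) gives φ = 52.50029988°, h = -10.965 m.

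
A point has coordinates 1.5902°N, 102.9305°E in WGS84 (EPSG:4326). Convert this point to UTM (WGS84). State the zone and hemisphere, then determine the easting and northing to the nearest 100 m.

Zone 48N: E 269800 m, N 175900 m

Longitude 102.9305° lies in the 6° band [102°, 108°), giving zone 48; latitude is north of the equator, so 48N.
Zone 48 central meridian λ₀ = 6×48 − 183 = 105°; Δλ = -2.0695°.
Transverse Mercator on WGS84 with k₀ = 0.9996 gives E = 269754.229 m, N = 175880.763 m.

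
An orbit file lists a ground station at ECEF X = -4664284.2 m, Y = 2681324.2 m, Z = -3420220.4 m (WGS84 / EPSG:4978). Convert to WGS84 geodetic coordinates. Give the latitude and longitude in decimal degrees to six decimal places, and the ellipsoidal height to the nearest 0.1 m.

λ = atan2(Y, X) = 150.10699956°; p = √(X²+Y²) = 5380060.1 m.
Bowring's method on WGS84 (a = 6378137 m, b = 6356752.314 m) gives φ = -32.61940021°, h = 3222.737 m.

lat -32.619400°, lon 150.107000°, h 3222.7 m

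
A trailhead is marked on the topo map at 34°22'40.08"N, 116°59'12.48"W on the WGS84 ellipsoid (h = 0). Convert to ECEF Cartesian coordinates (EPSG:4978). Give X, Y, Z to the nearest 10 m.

X -2391320 m, Y -4695900 m, Z 3581110 m

WGS84: a = 6378137 m, e² = 0.006694380; N(φ) = a/√(1−e²sin²φ) = 6384954.490 m.
X = (N+h)·cosφ·cosλ = -2391316.225 m; Y = (N+h)·cosφ·sinλ = -4695896.529 m; Z = (N(1−e²)+h)·sinφ = 3581112.164 m.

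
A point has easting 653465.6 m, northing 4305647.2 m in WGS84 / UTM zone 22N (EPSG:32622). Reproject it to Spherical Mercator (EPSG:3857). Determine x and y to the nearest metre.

x -5480325 m, y 4705398 m

Unproject from UTM 22N (λ₀ = -51°) → φ = 38.88630026°, λ = -49.23059980°.
Web Mercator (R = 6378137 m): x = -5480325.301 m, y = 4705398.121 m.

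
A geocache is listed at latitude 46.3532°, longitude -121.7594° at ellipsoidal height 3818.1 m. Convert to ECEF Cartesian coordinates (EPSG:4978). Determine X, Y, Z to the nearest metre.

WGS84: a = 6378137 m, e² = 0.006694380; N(φ) = a/√(1−e²sin²φ) = 6389344.917 m.
X = (N+h)·cosφ·cosλ = -2322603.095 m; Y = (N+h)·cosφ·sinλ = -3751909.026 m; Z = (N(1−e²)+h)·sinφ = 4595195.323 m.

X -2322603 m, Y -3751909 m, Z 4595195 m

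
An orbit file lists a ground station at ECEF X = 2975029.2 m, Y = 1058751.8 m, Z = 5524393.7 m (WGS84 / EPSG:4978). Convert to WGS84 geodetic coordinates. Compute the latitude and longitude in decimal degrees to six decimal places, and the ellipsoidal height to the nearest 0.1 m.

lat 60.412700°, lon 19.589600°, h 1229.9 m

λ = atan2(Y, X) = 19.58959992°; p = √(X²+Y²) = 3157808.4 m.
Bowring's method on WGS84 (a = 6378137 m, b = 6356752.314 m) gives φ = 60.41269994°, h = 1229.912 m.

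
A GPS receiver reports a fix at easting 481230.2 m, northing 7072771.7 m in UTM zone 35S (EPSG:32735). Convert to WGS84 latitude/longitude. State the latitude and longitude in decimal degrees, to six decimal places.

lat -26.465300°, lon 26.811700°

Zone 35S: λ₀ = 27°, k₀ = 0.9996, false easting 500000 m, false northing 10000000 m.
Meridian distance M = (N − FN)/k₀ = -2928399.7 m.
Inverse transverse Mercator on WGS84 gives φ = -26.46530016°, λ = 26.81169988°.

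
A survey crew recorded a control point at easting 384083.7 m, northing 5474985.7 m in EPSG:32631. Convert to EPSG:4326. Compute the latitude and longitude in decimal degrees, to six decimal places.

Zone 31N: λ₀ = 3°, k₀ = 0.9996, false easting 500000 m.
Meridian distance M = (N − FN)/k₀ = 5477176.6 m.
Inverse transverse Mercator on WGS84 gives φ = 49.41649969°, λ = 1.40179975°.

lat 49.416500°, lon 1.401800°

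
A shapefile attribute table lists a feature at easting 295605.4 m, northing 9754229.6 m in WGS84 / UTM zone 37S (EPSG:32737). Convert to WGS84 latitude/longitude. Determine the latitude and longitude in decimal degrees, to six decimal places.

Zone 37S: λ₀ = 39°, k₀ = 0.9996, false easting 500000 m, false northing 10000000 m.
Meridian distance M = (N − FN)/k₀ = -245868.7 m.
Inverse transverse Mercator on WGS84 gives φ = -2.22240028°, λ = 37.16210037°.

lat -2.222400°, lon 37.162100°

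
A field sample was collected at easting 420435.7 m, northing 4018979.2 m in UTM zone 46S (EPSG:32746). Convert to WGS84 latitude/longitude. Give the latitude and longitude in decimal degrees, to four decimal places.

Zone 46S: λ₀ = 93°, k₀ = 0.9996, false easting 500000 m, false northing 10000000 m.
Meridian distance M = (N − FN)/k₀ = -5983414.2 m.
Inverse transverse Mercator on WGS84 gives φ = -53.97140011°, λ = 91.78699939°.

lat -53.9714°, lon 91.7870°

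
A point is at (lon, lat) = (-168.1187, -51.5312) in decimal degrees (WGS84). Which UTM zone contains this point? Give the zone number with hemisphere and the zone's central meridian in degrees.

Zone 2S, central meridian -171°

UTM zone = ⌊(λ + 180)/6⌋ + 1; -168.1187° ∈ [-174°, -168°) → zone 2.
Hemisphere: S (φ < 0).
Central meridian λ₀ = 6×2 − 183 = -171°.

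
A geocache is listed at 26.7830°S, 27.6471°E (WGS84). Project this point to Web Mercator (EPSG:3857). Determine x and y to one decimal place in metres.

Web Mercator is spherical with R = a = 6378137 m.
x = R·λ = 6378137 × 0.482532924 = 3077661.094 m.
y = R·ln tan(π/4 + φ/2) = 6378137 × -0.485468802 = -3096386.528 m.

x 3077661.1 m, y -3096386.5 m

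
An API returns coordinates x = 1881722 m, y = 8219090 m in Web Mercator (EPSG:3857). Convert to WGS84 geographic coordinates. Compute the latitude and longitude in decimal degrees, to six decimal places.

R = 6378137 m. λ = x/R = 16.90379633°.
φ = 2·arctan(exp(y/R)) − 90° = 2·arctan(3.62783) − 90° = 59.17860119°.

lat 59.178601°, lon 16.903796°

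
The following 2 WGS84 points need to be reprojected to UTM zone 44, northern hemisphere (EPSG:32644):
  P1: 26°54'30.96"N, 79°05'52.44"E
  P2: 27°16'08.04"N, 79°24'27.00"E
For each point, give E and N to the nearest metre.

UTM zone 44N: λ₀ = 81°, k₀ = 0.9996.
P1 (26.9086°, 79.0979°) → (311109.826, 2977731.233) m.
P2 (27.2689°, 79.4075°) → (342365.505, 3017222.825) m.

P1: E 311110 m, N 2977731 m; P2: E 342366 m, N 3017223 m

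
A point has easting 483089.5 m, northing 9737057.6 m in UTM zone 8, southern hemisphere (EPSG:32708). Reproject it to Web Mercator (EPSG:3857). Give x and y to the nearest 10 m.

Unproject from UTM 8S (λ₀ = -135°) → φ = -2.37890023°, λ = -135.15210042°.
Web Mercator (R = 6378137 m): x = -15045062.999 m, y = -264894.080 m.

x -15045060 m, y -264890 m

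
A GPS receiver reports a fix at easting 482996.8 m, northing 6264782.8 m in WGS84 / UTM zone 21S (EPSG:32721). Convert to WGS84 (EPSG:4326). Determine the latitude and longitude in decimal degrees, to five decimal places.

Zone 21S: λ₀ = -57°, k₀ = 0.9996, false easting 500000 m, false northing 10000000 m.
Meridian distance M = (N − FN)/k₀ = -3736711.9 m.
Inverse transverse Mercator on WGS84 gives φ = -33.75689998°, λ = -57.18359979°.

lat -33.75690°, lon -57.18360°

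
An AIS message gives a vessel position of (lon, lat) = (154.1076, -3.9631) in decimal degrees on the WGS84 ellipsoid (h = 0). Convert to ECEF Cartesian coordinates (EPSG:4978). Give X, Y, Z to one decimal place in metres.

X -5724243.2 m, Y 2778604.9 m, Z -437874.6 m

WGS84: a = 6378137 m, e² = 0.006694380; N(φ) = a/√(1−e²sin²φ) = 6378238.980 m.
X = (N+h)·cosφ·cosλ = -5724243.192 m; Y = (N+h)·cosφ·sinλ = 2778604.891 m; Z = (N(1−e²)+h)·sinφ = -437874.565 m.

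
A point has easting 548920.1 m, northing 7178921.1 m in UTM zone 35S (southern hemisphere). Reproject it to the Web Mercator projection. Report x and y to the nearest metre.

Unproject from UTM 35S (λ₀ = 27°) → φ = -25.50610013°, λ = 27.48680011°.
Web Mercator (R = 6378137 m): x = 3059816.592 m, y = -2938036.810 m.

x 3059817 m, y -2938037 m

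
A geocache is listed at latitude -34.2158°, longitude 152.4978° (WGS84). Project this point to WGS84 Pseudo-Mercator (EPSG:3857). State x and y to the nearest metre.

Web Mercator is spherical with R = a = 6378137 m.
x = R·λ = 6378137 × 2.661588712 = 16975977.443 m.
y = R·ln tan(π/4 + φ/2) = 6378137 × -0.636207035 = -4057815.632 m.

x 16975977 m, y -4057816 m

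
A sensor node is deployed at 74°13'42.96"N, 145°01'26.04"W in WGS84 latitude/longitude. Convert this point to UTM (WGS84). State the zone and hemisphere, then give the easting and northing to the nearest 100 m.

Longitude -145.0239° lies in the 6° band [-150°, -144°), giving zone 6; latitude is north of the equator, so 6N.
Zone 6 central meridian λ₀ = 6×6 − 183 = -147°; Δλ = +1.9761°.
Transverse Mercator on WGS84 with k₀ = 0.9996 gives E = 559942.212 m, N = 8238536.690 m.

Zone 6N: E 559900 m, N 8238500 m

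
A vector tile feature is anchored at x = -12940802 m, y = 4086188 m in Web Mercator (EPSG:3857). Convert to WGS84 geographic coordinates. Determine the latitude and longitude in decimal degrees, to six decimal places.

R = 6378137 m. λ = x/R = -116.24920225°.
φ = 2·arctan(exp(y/R)) − 90° = 2·arctan(1.89772) − 90° = 34.42629740°.

lat 34.426297°, lon -116.249202°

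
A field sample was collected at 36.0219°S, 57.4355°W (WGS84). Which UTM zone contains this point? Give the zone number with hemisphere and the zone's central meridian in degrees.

Zone 21S, central meridian -57°

UTM zone = ⌊(λ + 180)/6⌋ + 1; -57.4355° ∈ [-60°, -54°) → zone 21.
Hemisphere: S (φ < 0).
Central meridian λ₀ = 6×21 − 183 = -57°.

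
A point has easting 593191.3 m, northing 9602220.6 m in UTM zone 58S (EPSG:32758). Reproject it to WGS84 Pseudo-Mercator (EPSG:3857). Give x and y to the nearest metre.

Unproject from UTM 58S (λ₀ = 165°) → φ = -3.59840003°, λ = 165.83910004°.
Web Mercator (R = 6378137 m): x = 18461124.170 m, y = -400835.651 m.

x 18461124 m, y -400836 m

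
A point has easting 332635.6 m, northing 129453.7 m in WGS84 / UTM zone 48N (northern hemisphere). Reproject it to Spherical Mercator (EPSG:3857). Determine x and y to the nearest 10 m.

x 11521100 m, y 130340 m

Unproject from UTM 48N (λ₀ = 105°) → φ = 1.17080040°, λ = 103.49580026°.
Web Mercator (R = 6378137 m): x = 11521099.784 m, y = 130341.975 m.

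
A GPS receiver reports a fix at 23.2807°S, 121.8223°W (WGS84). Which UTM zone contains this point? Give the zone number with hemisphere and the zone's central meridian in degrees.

UTM zone = ⌊(λ + 180)/6⌋ + 1; -121.8223° ∈ [-126°, -120°) → zone 10.
Hemisphere: S (φ < 0).
Central meridian λ₀ = 6×10 − 183 = -123°.

Zone 10S, central meridian -123°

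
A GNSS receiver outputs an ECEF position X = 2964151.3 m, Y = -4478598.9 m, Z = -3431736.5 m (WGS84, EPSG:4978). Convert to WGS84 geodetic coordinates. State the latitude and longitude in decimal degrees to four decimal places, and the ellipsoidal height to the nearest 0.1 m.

λ = atan2(Y, X) = -56.50150030°; p = √(X²+Y²) = 5370664.9 m.
Bowring's method on WGS84 (a = 6378137 m, b = 6356752.314 m) gives φ = -32.75250045°, h = 1534.390 m.

lat -32.7525°, lon -56.5015°, h 1534.4 m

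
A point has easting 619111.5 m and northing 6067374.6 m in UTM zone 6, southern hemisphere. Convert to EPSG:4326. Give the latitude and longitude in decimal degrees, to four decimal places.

lat -35.5301°, lon -145.6862°

Zone 6S: λ₀ = -147°, k₀ = 0.9996, false easting 500000 m, false northing 10000000 m.
Meridian distance M = (N − FN)/k₀ = -3934199.1 m.
Inverse transverse Mercator on WGS84 gives φ = -35.53009998°, λ = -145.68620050°.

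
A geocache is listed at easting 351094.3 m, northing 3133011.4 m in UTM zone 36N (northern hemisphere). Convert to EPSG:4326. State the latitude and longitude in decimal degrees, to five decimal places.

lat 28.31480°, lon 31.48120°

Zone 36N: λ₀ = 33°, k₀ = 0.9996, false easting 500000 m.
Meridian distance M = (N − FN)/k₀ = 3134265.1 m.
Inverse transverse Mercator on WGS84 gives φ = 28.31479972°, λ = 31.48119986°.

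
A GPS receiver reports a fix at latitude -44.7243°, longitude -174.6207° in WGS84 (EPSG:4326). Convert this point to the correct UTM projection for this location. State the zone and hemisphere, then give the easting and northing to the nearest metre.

Longitude -174.6207° lies in the 6° band [-180°, -174°), giving zone 1; latitude is south of the equator, so 1S.
Zone 1 central meridian λ₀ = 6×1 − 183 = -177°; Δλ = +2.3793°.
Transverse Mercator on WGS84 with k₀ = 0.9996 gives E = 688422.963 m, N = 5044921.774 m.

Zone 1S: E 688423 m, N 5044922 m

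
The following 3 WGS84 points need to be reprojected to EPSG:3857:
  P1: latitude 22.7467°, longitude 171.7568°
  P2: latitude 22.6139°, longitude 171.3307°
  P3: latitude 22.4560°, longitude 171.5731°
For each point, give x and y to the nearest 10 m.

Web Mercator: x = R·λ, y = R·ln tan(π/4+φ/2), R = 6378137 m.
P1 (22.7467°, 171.7568°) → (19119879.516, 2601414.894) m.
P2 (22.6139°, 171.3307°) → (19072446.281, 2585392.674) m.
P3 (22.4560°, 171.5731°) → (19099430.126, 2566362.270) m.

P1: x 19119880 m, y 2601410 m; P2: x 19072450 m, y 2585390 m; P3: x 19099430 m, y 2566360 m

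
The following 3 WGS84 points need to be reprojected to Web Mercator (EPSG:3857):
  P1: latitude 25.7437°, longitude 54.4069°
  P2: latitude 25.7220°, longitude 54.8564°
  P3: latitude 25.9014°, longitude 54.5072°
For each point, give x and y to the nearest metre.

P1: x 6056548 m, y 2967372 m; P2: x 6106587 m, y 2964690 m; P3: x 6067714 m, y 2986874 m

Web Mercator: x = R·λ, y = R·ln tan(π/4+φ/2), R = 6378137 m.
P1 (25.7437°, 54.4069°) → (6056548.404, 2967371.564) m.
P2 (25.7220°, 54.8564°) → (6106586.515, 2964689.995) m.
P3 (25.9014°, 54.5072°) → (6067713.749, 2986874.027) m.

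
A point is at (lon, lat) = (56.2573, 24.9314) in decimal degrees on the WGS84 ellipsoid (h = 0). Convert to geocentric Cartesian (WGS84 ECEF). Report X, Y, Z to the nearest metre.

X 3214595 m, Y 4812308 m, Z 2672186 m

WGS84: a = 6378137 m, e² = 0.006694380; N(φ) = a/√(1−e²sin²φ) = 6381933.861 m.
X = (N+h)·cosφ·cosλ = 3214594.870 m; Y = (N+h)·cosφ·sinλ = 4812308.392 m; Z = (N(1−e²)+h)·sinφ = 2672185.523 m.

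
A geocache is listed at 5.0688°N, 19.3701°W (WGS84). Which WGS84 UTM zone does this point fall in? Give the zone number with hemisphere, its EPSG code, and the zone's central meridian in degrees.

Zone 27N (EPSG:32627), central meridian -21°

UTM zone = ⌊(λ + 180)/6⌋ + 1; -19.3701° ∈ [-24°, -18°) → zone 27.
Hemisphere: N (φ ≥ 0).
Central meridian λ₀ = 6×27 − 183 = -21°.
EPSG code: 32627.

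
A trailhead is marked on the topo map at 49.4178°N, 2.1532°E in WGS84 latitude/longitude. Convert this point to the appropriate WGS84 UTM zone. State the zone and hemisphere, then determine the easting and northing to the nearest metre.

Longitude 2.1532° lies in the 6° band [0°, 6°), giving zone 31; latitude is north of the equator, so 31N.
Zone 31 central meridian λ₀ = 6×31 − 183 = 3°; Δλ = -0.8468°.
Transverse Mercator on WGS84 with k₀ = 0.9996 gives E = 438582.962 m, N = 5474247.016 m.

Zone 31N: E 438583 m, N 5474247 m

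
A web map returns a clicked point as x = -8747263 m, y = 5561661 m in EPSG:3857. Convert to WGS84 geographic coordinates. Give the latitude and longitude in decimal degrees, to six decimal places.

lat 44.618502°, lon -78.578000°

R = 6378137 m. λ = x/R = -78.57800047°.
φ = 2·arctan(exp(y/R)) − 90° = 2·arctan(2.39166) − 90° = 44.61850162°.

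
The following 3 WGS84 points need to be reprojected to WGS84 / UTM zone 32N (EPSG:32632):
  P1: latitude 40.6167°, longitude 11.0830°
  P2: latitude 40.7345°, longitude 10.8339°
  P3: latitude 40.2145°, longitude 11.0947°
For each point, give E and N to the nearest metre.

UTM zone 32N: λ₀ = 9°, k₀ = 0.9996.
P1 (40.6167°, 11.0830°) → (676200.404, 4498294.116) m.
P2 (40.7345°, 10.8339°) → (654855.009, 4510902.228) m.
P3 (40.2145°, 11.0947°) → (678248.919, 4453669.323) m.

P1: E 676200 m, N 4498294 m; P2: E 654855 m, N 4510902 m; P3: E 678249 m, N 4453669 m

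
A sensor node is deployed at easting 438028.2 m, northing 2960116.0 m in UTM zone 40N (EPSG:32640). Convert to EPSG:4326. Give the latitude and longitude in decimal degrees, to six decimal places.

Zone 40N: λ₀ = 57°, k₀ = 0.9996, false easting 500000 m.
Meridian distance M = (N − FN)/k₀ = 2961300.5 m.
Inverse transverse Mercator on WGS84 gives φ = 26.76099977°, λ = 56.37669958°.

lat 26.761000°, lon 56.376700°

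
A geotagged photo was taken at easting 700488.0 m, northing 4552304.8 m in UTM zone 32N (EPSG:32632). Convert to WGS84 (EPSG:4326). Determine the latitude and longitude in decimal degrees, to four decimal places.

lat 41.0973°, lon 11.3873°

Zone 32N: λ₀ = 9°, k₀ = 0.9996, false easting 500000 m.
Meridian distance M = (N − FN)/k₀ = 4554126.5 m.
Inverse transverse Mercator on WGS84 gives φ = 41.09729999°, λ = 11.38729967°.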